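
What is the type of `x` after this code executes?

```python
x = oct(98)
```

oct() returns str representation

str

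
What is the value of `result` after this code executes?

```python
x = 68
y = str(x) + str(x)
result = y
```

x = 68; y = '6868'; result = '6868'

'6868'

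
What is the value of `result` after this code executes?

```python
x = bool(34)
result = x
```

x = True; result = True

True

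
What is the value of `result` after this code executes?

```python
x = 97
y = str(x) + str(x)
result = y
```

x = 97; y = '9797'; result = '9797'

'9797'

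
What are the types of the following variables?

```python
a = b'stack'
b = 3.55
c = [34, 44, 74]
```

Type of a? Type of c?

a is assigned a bytes literal (b'...' prefix); c is assigned a list literal (square brackets)

bytes, list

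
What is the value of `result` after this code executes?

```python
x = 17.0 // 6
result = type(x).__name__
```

x is float; result = 'float'

'float'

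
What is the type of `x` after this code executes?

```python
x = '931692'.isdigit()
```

str.isdigit() returns bool

bool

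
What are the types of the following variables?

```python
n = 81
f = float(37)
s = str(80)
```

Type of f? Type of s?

f is assigned the result of calling float(), which returns a float; s is assigned the result of calling str(), which returns a str

float, str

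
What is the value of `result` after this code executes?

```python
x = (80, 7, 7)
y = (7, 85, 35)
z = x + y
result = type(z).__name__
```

x is tuple; y is tuple; z is tuple; result = 'tuple'

'tuple'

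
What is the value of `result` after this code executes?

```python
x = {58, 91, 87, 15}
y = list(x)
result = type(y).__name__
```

x is set; y is list; result = 'list'

'list'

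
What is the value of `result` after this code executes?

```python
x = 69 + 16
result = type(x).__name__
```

x is int; result = 'int'

'int'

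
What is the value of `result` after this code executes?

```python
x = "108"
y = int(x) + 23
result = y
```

x = '108'; y = 131; result = 131

131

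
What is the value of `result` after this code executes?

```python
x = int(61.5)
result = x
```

x = 61; result = 61

61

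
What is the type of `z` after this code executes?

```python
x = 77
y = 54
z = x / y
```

int / int = float

float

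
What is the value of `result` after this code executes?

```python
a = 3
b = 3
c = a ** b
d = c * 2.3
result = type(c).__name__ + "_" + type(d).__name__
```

a is int; b is int; c is int; d is float; result = 'int_float'

'int_float'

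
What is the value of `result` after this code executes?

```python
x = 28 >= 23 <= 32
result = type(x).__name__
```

x is bool; result = 'bool'

'bool'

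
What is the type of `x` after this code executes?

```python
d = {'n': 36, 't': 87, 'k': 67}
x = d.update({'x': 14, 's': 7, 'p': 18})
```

dict.update() returns None

NoneType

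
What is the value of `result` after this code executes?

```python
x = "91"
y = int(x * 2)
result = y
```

x = '91'; y = 9191; result = 9191

9191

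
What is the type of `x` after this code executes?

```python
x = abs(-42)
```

abs() of int returns int

int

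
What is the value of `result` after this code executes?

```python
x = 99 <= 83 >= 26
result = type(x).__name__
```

x is bool; result = 'bool'

'bool'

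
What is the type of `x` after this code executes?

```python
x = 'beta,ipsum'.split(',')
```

str.split() returns list

list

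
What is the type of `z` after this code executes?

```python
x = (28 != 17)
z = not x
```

'not' returns bool

bool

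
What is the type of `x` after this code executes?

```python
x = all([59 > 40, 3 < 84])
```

all() returns bool

bool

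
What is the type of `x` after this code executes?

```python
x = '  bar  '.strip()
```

str.strip() returns str

str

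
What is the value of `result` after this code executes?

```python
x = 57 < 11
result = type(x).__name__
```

x is bool; result = 'bool'

'bool'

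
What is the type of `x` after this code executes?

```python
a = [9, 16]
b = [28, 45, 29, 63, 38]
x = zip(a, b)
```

zip() returns a zip object

zip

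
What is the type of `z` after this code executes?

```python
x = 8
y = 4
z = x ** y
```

positive int ** positive int = int

int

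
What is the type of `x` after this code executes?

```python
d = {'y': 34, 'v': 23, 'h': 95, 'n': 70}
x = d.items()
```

dict.items() returns dict_items view

dict_items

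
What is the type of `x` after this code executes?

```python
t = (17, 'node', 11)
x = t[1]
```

Index 1 of tuple is a str literal

str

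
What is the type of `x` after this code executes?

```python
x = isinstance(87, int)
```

isinstance() returns bool

bool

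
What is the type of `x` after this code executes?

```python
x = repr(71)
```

repr() returns str

str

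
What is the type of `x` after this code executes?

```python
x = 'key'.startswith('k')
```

str.startswith() returns bool

bool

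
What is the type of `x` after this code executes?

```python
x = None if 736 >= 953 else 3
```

736 >= 953 is False, so the else branch is taken

int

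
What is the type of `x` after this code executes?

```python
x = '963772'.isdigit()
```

str.isdigit() returns bool

bool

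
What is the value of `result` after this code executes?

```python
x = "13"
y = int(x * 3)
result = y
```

x = '13'; y = 131313; result = 131313

131313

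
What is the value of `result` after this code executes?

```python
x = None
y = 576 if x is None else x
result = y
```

x = None; y = 576; result = 576

576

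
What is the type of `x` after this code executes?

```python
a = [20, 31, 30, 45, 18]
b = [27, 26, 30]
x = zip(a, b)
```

zip() returns a zip object

zip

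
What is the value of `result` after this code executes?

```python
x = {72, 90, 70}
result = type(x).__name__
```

x is set; result = 'set'

'set'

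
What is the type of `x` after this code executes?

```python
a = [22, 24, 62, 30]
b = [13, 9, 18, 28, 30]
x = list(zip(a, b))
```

list(zip()) returns a list of tuples

list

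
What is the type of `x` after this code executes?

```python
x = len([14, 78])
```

len() always returns int

int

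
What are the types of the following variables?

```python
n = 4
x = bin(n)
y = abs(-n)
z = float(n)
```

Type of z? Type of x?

float() returns float; bin() returns str

float, str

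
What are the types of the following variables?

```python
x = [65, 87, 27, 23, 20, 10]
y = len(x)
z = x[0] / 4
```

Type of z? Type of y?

int / int = float; len() returns int

float, int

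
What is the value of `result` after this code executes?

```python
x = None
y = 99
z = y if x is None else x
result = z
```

x = None; y = 99; z = 99; result = 99

99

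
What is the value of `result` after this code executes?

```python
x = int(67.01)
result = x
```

x = 67; result = 67

67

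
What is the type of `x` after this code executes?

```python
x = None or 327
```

'or' with None returns the other truthy value

int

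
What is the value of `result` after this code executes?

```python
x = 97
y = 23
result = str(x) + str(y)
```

x = 97; y = 23; result = '9723'

'9723'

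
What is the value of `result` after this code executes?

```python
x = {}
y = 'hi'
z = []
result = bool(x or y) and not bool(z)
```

x = {}; y = 'hi'; z = []; result = True

True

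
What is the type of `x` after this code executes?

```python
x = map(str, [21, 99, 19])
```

map() returns a map object

map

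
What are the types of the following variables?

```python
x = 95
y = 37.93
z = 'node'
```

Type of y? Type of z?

y is assigned a number with a decimal point, so it is a float; z is assigned a quoted string literal, so it is a str

float, str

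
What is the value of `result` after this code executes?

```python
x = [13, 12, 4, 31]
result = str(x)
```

x = [13, 12, 4, 31]; result = '[13, 12, 4, 31]'

'[13, 12, 4, 31]'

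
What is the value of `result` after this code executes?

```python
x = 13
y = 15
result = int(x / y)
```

x = 13; y = 15; result = 0

0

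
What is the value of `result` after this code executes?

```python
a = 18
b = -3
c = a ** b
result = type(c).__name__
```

a is int; b is int; c is float; result = 'float'

'float'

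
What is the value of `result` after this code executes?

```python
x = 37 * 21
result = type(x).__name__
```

x is int; result = 'int'

'int'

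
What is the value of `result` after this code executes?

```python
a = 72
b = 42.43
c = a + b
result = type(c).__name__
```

a is int; b is float; c is float; result = 'float'

'float'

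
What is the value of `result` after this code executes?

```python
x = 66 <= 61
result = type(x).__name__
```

x is bool; result = 'bool'

'bool'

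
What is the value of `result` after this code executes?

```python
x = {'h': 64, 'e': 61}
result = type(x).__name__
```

x is dict; result = 'dict'

'dict'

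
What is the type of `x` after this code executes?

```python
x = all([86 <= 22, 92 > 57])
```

all() returns bool

bool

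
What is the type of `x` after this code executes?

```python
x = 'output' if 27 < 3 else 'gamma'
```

Both branches of conditional are str

str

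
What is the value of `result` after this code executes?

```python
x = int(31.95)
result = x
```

x = 31; result = 31

31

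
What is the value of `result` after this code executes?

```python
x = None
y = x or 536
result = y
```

x = None; y = 536; result = 536

536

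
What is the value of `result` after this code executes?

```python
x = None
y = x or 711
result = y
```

x = None; y = 711; result = 711

711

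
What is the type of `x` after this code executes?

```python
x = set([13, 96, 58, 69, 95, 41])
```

set() constructor returns set

set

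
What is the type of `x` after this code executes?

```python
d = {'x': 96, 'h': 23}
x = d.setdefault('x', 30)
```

dict.setdefault() returns the (existing or default) value

int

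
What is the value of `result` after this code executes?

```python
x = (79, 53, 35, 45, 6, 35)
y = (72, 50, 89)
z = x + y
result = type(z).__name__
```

x is tuple; y is tuple; z is tuple; result = 'tuple'

'tuple'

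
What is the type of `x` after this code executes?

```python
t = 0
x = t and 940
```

'and' returns first falsy value (0 is int)

int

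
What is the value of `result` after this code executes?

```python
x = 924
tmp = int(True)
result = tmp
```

x = 924; tmp = 1; result = 1

1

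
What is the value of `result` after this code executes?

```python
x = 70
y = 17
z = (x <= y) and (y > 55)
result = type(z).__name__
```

x is int; y is int; z is bool; result = 'bool'

'bool'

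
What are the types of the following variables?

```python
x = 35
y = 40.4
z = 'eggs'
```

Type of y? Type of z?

y is assigned a number with a decimal point, so it is a float; z is assigned a quoted string literal, so it is a str

float, str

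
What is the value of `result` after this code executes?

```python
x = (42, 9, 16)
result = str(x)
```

x = (42, 9, 16); result = '(42, 9, 16)'

'(42, 9, 16)'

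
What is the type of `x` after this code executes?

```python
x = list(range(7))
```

list(range()) returns list

list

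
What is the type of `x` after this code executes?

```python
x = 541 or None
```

'or' returns first truthy value

int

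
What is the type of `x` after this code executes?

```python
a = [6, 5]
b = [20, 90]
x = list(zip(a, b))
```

list(zip()) returns a list of tuples

list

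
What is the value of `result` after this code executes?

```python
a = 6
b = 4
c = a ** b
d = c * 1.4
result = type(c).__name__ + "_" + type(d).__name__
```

a is int; b is int; c is int; d is float; result = 'int_float'

'int_float'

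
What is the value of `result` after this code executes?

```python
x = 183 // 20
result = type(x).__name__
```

x is int; result = 'int'

'int'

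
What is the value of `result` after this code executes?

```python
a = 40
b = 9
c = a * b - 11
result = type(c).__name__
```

a is int; b is int; c is int; result = 'int'

'int'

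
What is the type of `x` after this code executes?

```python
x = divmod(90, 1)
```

divmod() returns tuple of (quotient, remainder)

tuple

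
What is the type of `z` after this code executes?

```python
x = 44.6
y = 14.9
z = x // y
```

float // float = float

float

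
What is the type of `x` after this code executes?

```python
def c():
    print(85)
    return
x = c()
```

Bare return returns None

NoneType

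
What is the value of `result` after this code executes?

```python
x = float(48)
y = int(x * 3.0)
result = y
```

x = 48.0; y = 144; result = 144

144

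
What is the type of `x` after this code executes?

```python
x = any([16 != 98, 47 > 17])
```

any() returns bool

bool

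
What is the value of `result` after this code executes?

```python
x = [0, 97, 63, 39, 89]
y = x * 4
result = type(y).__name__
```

x is list; y is list; result = 'list'

'list'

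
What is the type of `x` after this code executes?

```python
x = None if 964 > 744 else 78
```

964 > 744 is True, so the if branch is taken

NoneType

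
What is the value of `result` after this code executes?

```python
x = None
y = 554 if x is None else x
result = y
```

x = None; y = 554; result = 554

554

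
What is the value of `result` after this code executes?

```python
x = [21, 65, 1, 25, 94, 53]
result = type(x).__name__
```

x is list; result = 'list'

'list'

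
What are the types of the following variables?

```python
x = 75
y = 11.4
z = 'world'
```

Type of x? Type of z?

x is assigned a bare integer (no decimal point), so it is an int; z is assigned a quoted string literal, so it is a str

int, str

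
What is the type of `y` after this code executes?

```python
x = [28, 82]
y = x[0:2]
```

Slicing a list returns a list

list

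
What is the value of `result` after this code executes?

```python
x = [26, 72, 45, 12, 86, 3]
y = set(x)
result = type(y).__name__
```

x is list; y is set; result = 'set'

'set'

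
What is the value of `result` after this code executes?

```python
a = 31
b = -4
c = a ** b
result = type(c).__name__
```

a is int; b is int; c is float; result = 'float'

'float'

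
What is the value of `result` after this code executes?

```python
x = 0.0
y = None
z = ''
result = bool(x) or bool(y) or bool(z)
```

x = 0.0; y = None; z = ''; result = False

False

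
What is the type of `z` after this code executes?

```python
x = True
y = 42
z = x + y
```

bool + int = int (bool is subclass of int)

int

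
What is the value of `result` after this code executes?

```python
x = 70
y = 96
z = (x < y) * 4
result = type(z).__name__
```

x is int; y is int; z is int; result = 'int'

'int'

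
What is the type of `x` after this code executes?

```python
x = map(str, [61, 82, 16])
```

map() returns a map object

map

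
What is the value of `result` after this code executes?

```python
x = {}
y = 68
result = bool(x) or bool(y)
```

x = {}; y = 68; result = True

True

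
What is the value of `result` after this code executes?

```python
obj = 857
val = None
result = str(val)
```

obj = 857; val = None; result = 'None'

'None'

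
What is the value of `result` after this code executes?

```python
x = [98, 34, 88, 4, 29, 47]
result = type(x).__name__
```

x is list; result = 'list'

'list'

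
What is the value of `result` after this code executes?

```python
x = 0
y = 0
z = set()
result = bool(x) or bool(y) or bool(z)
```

x = 0; y = 0; z = set(); result = False

False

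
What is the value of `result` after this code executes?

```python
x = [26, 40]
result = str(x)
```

x = [26, 40]; result = '[26, 40]'

'[26, 40]'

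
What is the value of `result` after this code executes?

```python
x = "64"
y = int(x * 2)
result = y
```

x = '64'; y = 6464; result = 6464

6464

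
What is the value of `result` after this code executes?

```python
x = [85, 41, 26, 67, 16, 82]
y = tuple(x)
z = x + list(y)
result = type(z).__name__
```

x is list; y is tuple; z is list; result = 'list'

'list'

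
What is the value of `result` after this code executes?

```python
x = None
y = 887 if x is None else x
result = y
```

x = None; y = 887; result = 887

887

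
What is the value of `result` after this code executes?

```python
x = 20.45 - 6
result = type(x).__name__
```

x is float; result = 'float'

'float'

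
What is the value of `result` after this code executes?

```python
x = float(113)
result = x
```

x = 113.0; result = 113.0

113.0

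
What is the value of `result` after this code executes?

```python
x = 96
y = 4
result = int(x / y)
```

x = 96; y = 4; result = 24

24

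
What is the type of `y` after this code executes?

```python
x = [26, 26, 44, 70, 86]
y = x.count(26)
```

list.count() returns int

int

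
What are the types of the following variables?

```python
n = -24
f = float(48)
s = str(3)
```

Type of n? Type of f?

n is assigned a bare integer (no decimal point), so it is an int; f is assigned the result of calling float(), which returns a float

int, float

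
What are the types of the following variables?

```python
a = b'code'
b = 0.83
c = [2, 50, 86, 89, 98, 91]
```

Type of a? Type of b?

a is assigned a bytes literal (b'...' prefix); b is assigned a number with a decimal point, so it is a float

bytes, float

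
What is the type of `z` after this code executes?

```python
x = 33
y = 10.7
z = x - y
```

int - float = float

float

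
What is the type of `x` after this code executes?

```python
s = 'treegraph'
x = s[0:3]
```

Slicing a str returns str

str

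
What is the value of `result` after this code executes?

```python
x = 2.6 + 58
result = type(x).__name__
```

x is float; result = 'float'

'float'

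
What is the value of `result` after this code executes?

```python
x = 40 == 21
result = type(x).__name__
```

x is bool; result = 'bool'

'bool'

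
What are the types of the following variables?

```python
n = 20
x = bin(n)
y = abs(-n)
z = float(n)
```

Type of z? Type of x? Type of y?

float() returns float; bin() returns str; abs() of int returns int

float, str, int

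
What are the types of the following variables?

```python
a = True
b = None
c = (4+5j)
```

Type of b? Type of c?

b is assigned None, whose type is NoneType; c is assigned (4+5j), an int plus an imaginary literal (j suffix), which evaluates to complex

NoneType, complex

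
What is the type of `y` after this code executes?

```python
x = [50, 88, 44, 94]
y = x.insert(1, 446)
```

list.insert() returns None

NoneType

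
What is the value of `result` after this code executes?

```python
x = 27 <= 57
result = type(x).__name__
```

x is bool; result = 'bool'

'bool'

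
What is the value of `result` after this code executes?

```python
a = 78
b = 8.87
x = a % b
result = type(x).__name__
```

a is int; b is float; x is float; result = 'float'

'float'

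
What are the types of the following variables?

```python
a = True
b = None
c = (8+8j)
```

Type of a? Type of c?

a is assigned the constant True, which has type bool; c is assigned (8+8j), an int plus an imaginary literal (j suffix), which evaluates to complex

bool, complex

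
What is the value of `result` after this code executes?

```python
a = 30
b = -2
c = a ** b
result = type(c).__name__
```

a is int; b is int; c is float; result = 'float'

'float'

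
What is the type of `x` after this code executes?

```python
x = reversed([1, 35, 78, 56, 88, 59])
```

reversed() on a list returns list_reverseiterator

list_reverseiterator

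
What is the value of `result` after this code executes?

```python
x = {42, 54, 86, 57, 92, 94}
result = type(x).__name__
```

x is set; result = 'set'

'set'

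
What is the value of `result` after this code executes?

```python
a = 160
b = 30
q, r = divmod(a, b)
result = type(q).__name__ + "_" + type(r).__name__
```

a is int; b is int; q is int; r is int; result = 'int_int'

'int_int'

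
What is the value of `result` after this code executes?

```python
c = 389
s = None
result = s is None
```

c = 389; s = None; result = True

True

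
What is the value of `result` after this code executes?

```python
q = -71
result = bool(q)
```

q = -71; result = True

True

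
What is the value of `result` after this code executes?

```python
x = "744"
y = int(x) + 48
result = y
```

x = '744'; y = 792; result = 792

792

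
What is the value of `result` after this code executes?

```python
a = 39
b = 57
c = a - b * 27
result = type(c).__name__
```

a is int; b is int; c is int; result = 'int'

'int'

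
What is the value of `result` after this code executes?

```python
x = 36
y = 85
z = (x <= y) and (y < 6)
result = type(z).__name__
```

x is int; y is int; z is bool; result = 'bool'

'bool'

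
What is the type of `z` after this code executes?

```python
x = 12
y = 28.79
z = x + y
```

int + float = float

float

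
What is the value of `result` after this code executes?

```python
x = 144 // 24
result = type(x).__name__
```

x is int; result = 'int'

'int'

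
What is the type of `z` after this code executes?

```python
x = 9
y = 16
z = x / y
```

int / int = float

float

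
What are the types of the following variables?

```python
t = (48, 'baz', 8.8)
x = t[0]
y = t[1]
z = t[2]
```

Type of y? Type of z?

tuple[1] is str; tuple[2] is float

str, float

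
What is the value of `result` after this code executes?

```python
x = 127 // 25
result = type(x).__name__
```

x is int; result = 'int'

'int'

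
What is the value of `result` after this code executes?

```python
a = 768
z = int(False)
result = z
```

a = 768; z = 0; result = 0

0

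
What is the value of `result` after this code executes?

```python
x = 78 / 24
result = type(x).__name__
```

x is float; result = 'float'

'float'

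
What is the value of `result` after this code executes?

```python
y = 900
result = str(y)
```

y = 900; result = '900'

'900'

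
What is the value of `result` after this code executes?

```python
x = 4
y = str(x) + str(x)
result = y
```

x = 4; y = '44'; result = '44'

'44'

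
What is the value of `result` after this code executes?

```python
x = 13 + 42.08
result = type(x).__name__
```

x is float; result = 'float'

'float'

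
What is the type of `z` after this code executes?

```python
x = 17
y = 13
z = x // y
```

int // int = int

int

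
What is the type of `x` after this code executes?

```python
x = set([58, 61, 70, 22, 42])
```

set() constructor returns set

set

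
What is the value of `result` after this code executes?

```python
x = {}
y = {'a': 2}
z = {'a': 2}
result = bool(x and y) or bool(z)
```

x = {}; y = {'a': 2}; z = {'a': 2}; result = True

True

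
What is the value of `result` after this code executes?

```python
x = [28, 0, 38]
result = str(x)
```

x = [28, 0, 38]; result = '[28, 0, 38]'

'[28, 0, 38]'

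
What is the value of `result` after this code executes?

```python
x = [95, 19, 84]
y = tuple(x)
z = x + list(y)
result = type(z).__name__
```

x is list; y is tuple; z is list; result = 'list'

'list'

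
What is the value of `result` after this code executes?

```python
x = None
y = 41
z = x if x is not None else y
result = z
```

x = None; y = 41; z = 41; result = 41

41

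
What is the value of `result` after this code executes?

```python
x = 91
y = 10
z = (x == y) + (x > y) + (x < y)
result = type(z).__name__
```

x is int; y is int; z is int; result = 'int'

'int'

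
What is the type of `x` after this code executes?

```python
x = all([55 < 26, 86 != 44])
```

all() returns bool

bool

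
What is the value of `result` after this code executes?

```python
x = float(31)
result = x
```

x = 31.0; result = 31.0

31.0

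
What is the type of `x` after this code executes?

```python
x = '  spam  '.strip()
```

str.strip() returns str

str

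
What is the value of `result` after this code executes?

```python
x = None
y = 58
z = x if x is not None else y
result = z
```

x = None; y = 58; z = 58; result = 58

58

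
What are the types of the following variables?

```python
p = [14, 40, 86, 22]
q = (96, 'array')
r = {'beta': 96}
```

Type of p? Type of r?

p is assigned a list literal (square brackets); r is assigned a dict literal ({key: value})

list, dict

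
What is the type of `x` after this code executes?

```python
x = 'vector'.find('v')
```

str.find() returns int index

int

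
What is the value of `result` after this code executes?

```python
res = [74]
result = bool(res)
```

res = [74]; result = True

True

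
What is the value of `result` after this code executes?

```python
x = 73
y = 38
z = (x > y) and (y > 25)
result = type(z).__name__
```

x is int; y is int; z is bool; result = 'bool'

'bool'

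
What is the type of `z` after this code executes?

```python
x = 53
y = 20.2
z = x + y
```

int + float = float

float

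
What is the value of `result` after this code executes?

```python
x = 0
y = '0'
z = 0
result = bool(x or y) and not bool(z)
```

x = 0; y = '0'; z = 0; result = True

True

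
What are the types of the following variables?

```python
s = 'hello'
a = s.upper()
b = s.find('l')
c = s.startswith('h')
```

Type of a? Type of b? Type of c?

upper() returns str; find() returns int; startswith() returns bool

str, int, bool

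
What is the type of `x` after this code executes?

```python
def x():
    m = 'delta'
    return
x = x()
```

Bare return returns None

NoneType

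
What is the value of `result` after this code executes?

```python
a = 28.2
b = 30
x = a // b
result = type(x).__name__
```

a is float; b is int; x is float; result = 'float'

'float'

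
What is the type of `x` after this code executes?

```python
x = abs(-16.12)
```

abs() of float returns float

float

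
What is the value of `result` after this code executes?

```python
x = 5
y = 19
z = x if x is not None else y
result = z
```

x = 5; y = 19; z = 5; result = 5

5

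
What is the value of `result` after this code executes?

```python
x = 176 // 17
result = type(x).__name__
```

x is int; result = 'int'

'int'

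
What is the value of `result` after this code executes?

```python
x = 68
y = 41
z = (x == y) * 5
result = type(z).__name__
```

x is int; y is int; z is int; result = 'int'

'int'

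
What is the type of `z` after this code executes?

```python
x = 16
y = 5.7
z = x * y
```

int * float = float

float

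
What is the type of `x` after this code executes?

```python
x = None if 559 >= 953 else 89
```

559 >= 953 is False, so the else branch is taken

int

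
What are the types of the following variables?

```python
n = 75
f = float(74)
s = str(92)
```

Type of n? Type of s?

n is assigned a bare integer (no decimal point), so it is an int; s is assigned the result of calling str(), which returns a str

int, str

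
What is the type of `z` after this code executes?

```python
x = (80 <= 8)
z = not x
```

'not' returns bool

bool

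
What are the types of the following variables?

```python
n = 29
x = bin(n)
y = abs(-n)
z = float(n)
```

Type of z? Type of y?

float() returns float; abs() of int returns int

float, int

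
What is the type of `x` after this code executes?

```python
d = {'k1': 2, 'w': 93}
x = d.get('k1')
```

dict.get() returns value type when found

int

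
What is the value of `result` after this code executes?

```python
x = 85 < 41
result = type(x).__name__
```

x is bool; result = 'bool'

'bool'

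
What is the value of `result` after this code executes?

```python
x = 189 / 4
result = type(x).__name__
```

x is float; result = 'float'

'float'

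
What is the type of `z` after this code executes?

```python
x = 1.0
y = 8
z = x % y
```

float % int = float

float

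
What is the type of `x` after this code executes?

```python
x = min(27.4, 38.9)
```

min() of floats returns float

float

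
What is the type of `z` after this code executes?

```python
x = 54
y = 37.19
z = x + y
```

int + float = float

float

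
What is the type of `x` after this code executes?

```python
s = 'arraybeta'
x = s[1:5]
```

Slicing a str returns str

str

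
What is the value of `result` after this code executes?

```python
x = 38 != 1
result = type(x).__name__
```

x is bool; result = 'bool'

'bool'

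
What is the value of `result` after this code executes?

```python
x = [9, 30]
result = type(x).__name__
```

x is list; result = 'list'

'list'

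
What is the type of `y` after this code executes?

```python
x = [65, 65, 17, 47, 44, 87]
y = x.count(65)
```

list.count() returns int

int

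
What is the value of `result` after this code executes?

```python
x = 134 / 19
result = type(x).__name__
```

x is float; result = 'float'

'float'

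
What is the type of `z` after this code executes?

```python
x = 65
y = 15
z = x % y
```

int % int = int

int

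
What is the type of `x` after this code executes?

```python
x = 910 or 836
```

'or' returns first truthy value (int)

int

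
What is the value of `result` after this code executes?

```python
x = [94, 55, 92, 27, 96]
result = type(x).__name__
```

x is list; result = 'list'

'list'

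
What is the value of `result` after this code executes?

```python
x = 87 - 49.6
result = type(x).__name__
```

x is float; result = 'float'

'float'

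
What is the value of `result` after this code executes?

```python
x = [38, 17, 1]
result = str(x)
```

x = [38, 17, 1]; result = '[38, 17, 1]'

'[38, 17, 1]'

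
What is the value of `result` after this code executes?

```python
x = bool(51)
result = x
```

x = True; result = True

True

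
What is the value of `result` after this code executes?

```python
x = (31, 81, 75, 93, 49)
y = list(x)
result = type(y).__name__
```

x is tuple; y is list; result = 'list'

'list'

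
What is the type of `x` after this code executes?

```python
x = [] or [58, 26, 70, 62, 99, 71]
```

'or' returns first truthy value (list)

list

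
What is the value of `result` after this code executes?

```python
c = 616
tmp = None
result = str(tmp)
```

c = 616; tmp = None; result = 'None'

'None'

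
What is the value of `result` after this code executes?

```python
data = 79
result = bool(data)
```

data = 79; result = True

True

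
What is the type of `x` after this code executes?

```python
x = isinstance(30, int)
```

isinstance() returns bool

bool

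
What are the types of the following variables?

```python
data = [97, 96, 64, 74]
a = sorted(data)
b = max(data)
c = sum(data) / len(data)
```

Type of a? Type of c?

sorted() returns list; int / int = float

list, float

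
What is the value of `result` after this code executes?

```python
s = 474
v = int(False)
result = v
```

s = 474; v = 0; result = 0

0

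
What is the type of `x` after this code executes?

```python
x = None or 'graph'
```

'or' with None returns the other truthy value (str)

str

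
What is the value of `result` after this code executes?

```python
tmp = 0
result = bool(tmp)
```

tmp = 0; result = False

False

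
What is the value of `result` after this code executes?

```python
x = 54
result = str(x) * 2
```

x = 54; result = '5454'

'5454'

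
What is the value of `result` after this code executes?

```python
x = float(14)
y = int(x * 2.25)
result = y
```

x = 14.0; y = 31; result = 31

31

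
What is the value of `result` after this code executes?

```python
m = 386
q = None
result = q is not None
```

m = 386; q = None; result = False

False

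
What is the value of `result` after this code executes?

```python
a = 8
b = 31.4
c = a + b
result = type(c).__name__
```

a is int; b is float; c is float; result = 'float'

'float'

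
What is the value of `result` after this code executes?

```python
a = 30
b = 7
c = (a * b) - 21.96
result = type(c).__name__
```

a is int; b is int; c is float; result = 'float'

'float'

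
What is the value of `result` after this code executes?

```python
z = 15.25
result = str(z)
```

z = 15.25; result = '15.25'

'15.25'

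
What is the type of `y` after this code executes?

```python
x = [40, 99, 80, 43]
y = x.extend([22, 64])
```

list.extend() returns None

NoneType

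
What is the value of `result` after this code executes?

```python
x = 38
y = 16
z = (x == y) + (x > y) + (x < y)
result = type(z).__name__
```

x is int; y is int; z is int; result = 'int'

'int'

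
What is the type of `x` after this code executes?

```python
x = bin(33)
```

bin() returns str representation

str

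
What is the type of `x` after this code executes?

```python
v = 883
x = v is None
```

'is' comparison returns bool

bool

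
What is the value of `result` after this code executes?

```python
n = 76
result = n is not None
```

n = 76; result = True

True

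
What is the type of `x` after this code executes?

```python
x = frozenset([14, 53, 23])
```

frozenset() returns frozenset

frozenset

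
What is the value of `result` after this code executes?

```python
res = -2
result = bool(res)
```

res = -2; result = True

True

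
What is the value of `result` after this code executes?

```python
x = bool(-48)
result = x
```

x = True; result = True

True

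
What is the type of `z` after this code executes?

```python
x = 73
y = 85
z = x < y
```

Comparison returns bool

bool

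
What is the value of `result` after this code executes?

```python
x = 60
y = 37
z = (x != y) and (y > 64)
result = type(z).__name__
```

x is int; y is int; z is bool; result = 'bool'

'bool'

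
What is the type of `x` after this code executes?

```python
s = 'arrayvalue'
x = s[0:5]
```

Slicing a str returns str

str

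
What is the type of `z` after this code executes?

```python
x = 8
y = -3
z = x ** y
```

int ** negative = float

float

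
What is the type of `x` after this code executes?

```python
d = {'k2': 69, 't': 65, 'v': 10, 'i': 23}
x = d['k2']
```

Accessing dict[str, int] with str key returns int

int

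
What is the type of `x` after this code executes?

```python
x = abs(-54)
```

abs() of int returns int

int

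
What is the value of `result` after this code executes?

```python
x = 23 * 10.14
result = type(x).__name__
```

x is float; result = 'float'

'float'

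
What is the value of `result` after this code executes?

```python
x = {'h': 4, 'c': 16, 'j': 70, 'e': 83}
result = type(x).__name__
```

x is dict; result = 'dict'

'dict'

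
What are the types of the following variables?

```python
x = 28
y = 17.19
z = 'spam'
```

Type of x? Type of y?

x is assigned a bare integer (no decimal point), so it is an int; y is assigned a number with a decimal point, so it is a float

int, float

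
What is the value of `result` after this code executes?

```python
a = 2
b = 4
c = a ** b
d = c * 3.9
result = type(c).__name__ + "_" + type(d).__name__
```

a is int; b is int; c is int; d is float; result = 'int_float'

'int_float'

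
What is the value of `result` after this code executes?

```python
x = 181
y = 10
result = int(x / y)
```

x = 181; y = 10; result = 18

18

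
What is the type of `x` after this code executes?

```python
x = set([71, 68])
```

set() constructor returns set

set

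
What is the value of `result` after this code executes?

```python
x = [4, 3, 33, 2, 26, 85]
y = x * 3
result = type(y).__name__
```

x is list; y is list; result = 'list'

'list'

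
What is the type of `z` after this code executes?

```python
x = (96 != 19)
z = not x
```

'not' returns bool

bool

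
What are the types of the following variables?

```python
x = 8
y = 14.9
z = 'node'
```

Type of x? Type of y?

x is assigned a bare integer (no decimal point), so it is an int; y is assigned a number with a decimal point, so it is a float

int, float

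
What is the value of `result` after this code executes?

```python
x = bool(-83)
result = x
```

x = True; result = True

True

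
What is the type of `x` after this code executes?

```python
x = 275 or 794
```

'or' returns first truthy value (int)

int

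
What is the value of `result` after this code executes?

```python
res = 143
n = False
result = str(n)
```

res = 143; n = False; result = 'False'

'False'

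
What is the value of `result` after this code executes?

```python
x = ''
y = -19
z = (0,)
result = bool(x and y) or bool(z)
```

x = ''; y = -19; z = (0,); result = True

True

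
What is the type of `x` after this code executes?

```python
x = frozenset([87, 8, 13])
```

frozenset() returns frozenset

frozenset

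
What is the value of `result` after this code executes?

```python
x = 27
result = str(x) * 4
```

x = 27; result = '27272727'

'27272727'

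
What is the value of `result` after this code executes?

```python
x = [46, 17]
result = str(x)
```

x = [46, 17]; result = '[46, 17]'

'[46, 17]'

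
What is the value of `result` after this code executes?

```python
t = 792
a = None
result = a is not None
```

t = 792; a = None; result = False

False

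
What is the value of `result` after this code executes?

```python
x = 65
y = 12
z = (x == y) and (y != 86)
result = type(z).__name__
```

x is int; y is int; z is bool; result = 'bool'

'bool'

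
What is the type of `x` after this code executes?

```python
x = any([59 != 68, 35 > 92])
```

any() returns bool

bool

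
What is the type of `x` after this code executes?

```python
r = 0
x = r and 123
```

'and' returns first falsy value (0 is int)

int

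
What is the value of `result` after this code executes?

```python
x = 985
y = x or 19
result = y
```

x = 985; y = 985; result = 985

985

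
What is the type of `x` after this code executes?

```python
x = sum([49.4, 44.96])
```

sum() of floats returns float

float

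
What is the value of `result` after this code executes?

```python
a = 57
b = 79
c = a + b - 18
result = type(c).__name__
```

a is int; b is int; c is int; result = 'int'

'int'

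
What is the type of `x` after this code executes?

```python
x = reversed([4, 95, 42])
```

reversed() on a list returns list_reverseiterator

list_reverseiterator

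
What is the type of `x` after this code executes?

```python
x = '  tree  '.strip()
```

str.strip() returns str

str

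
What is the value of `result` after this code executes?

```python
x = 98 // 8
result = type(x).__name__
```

x is int; result = 'int'

'int'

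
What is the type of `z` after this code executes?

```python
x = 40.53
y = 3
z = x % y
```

float % int = float

float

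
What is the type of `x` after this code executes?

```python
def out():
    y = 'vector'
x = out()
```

Function without return returns None

NoneType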